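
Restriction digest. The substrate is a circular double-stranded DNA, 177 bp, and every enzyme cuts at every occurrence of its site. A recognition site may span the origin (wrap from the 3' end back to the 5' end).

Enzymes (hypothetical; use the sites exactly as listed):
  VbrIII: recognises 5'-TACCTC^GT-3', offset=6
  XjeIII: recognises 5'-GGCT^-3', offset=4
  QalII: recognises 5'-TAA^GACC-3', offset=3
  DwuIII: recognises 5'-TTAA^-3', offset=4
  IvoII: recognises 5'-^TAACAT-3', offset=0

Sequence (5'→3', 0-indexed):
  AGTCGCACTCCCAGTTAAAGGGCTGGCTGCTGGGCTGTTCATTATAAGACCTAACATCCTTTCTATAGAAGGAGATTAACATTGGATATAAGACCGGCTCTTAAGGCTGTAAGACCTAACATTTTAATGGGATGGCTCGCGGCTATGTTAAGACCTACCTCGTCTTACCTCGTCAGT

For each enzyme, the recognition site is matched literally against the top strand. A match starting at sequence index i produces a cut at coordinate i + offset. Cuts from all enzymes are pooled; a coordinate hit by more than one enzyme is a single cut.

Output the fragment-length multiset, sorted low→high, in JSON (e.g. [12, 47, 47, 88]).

[3,4,4,4,4,4,5,6,7,7,8,8,10,10,10,11,11,12,24,25]

Per-enzyme occurrences:
  VbrIII TACCTCGT/6: at [155, 165] ⇒ [161, 171]
  XjeIII GGCT/4: at [20, 24, 32, 95, 104, 133, 140] ⇒ [24, 28, 36, 99, 108, 137, 144]
  QalII TAAGACC/3: at [44, 88, 109, 148] ⇒ [47, 91, 112, 151]
  DwuIII TTAA/4: at [14, 75, 100, 123, 147] ⇒ [18, 79, 104, 127, 151]
  IvoII TAACAT/0: at [51, 76, 116] ⇒ [51, 76, 116]

All cut coordinates (distinct, sorted): [18, 24, 28, 36, 47, 51, 76, 79, 91, 99, 104, 108, 112, 116, 127, 137, 144, 151, 161, 171]

Fragments:
  18→24: 6 bp
  24→28: 4 bp
  28→36: 8 bp
  36→47: 11 bp
  47→51: 4 bp
  51→76: 25 bp
  76→79: 3 bp
  79→91: 12 bp
  91→99: 8 bp
  99→104: 5 bp
  104→108: 4 bp
  108→112: 4 bp
  112→116: 4 bp
  116→127: 11 bp
  127→137: 10 bp
  137→144: 7 bp
  144→151: 7 bp
  151→161: 10 bp
  161→171: 10 bp
  171→18 (wrap): 177-171+18 = 24 bp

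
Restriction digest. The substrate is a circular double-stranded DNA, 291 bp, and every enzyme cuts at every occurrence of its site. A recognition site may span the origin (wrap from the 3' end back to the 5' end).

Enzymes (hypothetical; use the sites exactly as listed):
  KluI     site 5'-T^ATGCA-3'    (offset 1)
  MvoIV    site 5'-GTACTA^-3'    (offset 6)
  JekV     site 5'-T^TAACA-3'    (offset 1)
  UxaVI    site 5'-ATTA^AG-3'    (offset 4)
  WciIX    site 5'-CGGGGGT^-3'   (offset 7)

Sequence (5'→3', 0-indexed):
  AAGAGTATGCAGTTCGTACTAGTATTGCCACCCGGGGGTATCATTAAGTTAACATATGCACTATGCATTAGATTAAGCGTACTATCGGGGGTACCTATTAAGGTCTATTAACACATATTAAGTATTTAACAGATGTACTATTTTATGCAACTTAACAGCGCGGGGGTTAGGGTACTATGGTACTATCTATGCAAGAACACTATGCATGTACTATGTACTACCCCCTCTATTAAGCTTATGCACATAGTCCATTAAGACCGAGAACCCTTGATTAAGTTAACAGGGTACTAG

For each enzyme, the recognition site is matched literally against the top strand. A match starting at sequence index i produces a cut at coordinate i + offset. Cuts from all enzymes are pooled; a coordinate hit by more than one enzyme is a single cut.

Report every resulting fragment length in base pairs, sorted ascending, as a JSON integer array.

Per-enzyme occurrences:
  KluI TATGCA/1: at [5, 54, 61, 143, 187, 200, 236] ⇒ [6, 55, 62, 144, 188, 201, 237]
  MvoIV GTACTA/6: at [15, 78, 134, 171, 179, 207, 214, 284] ⇒ [21, 84, 140, 177, 185, 213, 220, 290]
  JekV TTAACA/1: at [48, 107, 125, 151, 276] ⇒ [49, 108, 126, 152, 277]
  UxaVI ATTAAG/4: at [42, 71, 96, 116, 228, 250, 270] ⇒ [46, 75, 100, 120, 232, 254, 274]
  WciIX CGGGGGT/7: at [32, 85, 160] ⇒ [39, 92, 167]

All cut coordinates (distinct, sorted): [6, 21, 39, 46, 49, 55, 62, 75, 84, 92, 100, 108, 120, 126, 140, 144, 152, 167, 177, 185, 188, 201, 213, 220, 232, 237, 254, 274, 277, 290]

Fragment lengths:
  6→21: 15 bp
  21→39: 18 bp
  39→46: 7 bp
  46→49: 3 bp
  49→55: 6 bp
  55→62: 7 bp
  62→75: 13 bp
  75→84: 9 bp
  84→92: 8 bp
  92→100: 8 bp
  100→108: 8 bp
  108→120: 12 bp
  120→126: 6 bp
  126→140: 14 bp
  140→144: 4 bp
  144→152: 8 bp
  152→167: 15 bp
  167→177: 10 bp
  177→185: 8 bp
  185→188: 3 bp
  188→201: 13 bp
  201→213: 12 bp
  213→220: 7 bp
  220→232: 12 bp
  232→237: 5 bp
  237→254: 17 bp
  254→274: 20 bp
  274→277: 3 bp
  277→290: 13 bp
  290→6 (wrap): 291-290+6 = 7 bp

[3,3,3,4,5,6,6,7,7,7,7,8,8,8,8,8,9,10,12,12,12,13,13,13,14,15,15,17,18,20]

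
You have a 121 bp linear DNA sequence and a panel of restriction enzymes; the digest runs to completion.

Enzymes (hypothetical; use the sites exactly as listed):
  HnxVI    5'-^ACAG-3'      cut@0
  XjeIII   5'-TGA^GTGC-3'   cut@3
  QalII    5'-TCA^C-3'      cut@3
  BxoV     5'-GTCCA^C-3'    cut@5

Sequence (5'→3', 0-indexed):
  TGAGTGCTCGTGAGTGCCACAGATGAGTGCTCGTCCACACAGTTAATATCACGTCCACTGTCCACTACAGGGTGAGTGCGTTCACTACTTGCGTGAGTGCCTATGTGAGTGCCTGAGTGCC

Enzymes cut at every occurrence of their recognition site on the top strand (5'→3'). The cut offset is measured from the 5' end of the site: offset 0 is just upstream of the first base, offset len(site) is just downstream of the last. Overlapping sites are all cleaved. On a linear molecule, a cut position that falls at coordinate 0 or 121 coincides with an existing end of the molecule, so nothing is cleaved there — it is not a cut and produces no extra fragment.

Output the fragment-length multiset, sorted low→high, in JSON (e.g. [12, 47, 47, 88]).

[1,2,3,5,5,6,7,8,8,9,9,10,11,12,12,13]

Scan for sites:
  HnxVI ACAG/0: at [18, 38, 66] ⇒ [18, 38, 66]
  XjeIII TGAGTGC/3: at [0, 10, 23, 72, 93, 105, 113] ⇒ [3, 13, 26, 75, 96, 108, 116]
  QalII TCAC/3: at [48, 81] ⇒ [51, 84]
  BxoV GTCCAC/5: at [32, 52, 59] ⇒ [37, 57, 64]

All cut coordinates (distinct, sorted): [3, 13, 18, 26, 37, 38, 51, 57, 64, 66, 75, 84, 96, 108, 116]

Fragment lengths:
  [0,3): 3 bp
  [3,13): 10 bp
  [13,18): 5 bp
  [18,26): 8 bp
  [26,37): 11 bp
  [37,38): 1 bp
  [38,51): 13 bp
  [51,57): 6 bp
  [57,64): 7 bp
  [64,66): 2 bp
  [66,75): 9 bp
  [75,84): 9 bp
  [84,96): 12 bp
  [96,108): 12 bp
  [108,116): 8 bp
  [116,121): 5 bp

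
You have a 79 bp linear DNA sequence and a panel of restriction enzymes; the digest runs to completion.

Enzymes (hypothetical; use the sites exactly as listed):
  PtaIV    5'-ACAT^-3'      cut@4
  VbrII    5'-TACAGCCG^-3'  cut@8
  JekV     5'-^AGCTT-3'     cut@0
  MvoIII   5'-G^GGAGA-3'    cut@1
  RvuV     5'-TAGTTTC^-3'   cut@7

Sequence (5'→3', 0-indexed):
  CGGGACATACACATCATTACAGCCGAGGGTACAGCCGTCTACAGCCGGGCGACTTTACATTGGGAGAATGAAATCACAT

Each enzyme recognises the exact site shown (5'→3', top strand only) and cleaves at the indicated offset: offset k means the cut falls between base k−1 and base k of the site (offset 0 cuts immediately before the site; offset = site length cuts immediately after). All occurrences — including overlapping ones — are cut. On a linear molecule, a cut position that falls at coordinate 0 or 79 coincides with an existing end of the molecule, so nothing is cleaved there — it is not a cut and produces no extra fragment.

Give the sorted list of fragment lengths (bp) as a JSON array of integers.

[2,6,8,10,11,12,13,17]

Scan for sites:
  PtaIV (ACAT, off=4): starts [4, 10, 56, 75] → cuts [8, 14, 60] (position 79 is a terminus of the linear molecule — no cut)
  VbrII (TACAGCCG, off=8): starts [17, 29, 39] → cuts [25, 37, 47]
  JekV (AGCTT, off=0): no sites
  MvoIII (GGGAGA, off=1): starts [61] → cuts [62]
  RvuV (TAGTTTC, off=7): no sites

All cut coordinates (distinct, sorted): [8, 14, 25, 37, 47, 60, 62]

Fragment lengths:
  [0,8): 8 bp
  [8,14): 6 bp
  [14,25): 11 bp
  [25,37): 12 bp
  [37,47): 10 bp
  [47,60): 13 bp
  [60,62): 2 bp
  [62,79): 17 bp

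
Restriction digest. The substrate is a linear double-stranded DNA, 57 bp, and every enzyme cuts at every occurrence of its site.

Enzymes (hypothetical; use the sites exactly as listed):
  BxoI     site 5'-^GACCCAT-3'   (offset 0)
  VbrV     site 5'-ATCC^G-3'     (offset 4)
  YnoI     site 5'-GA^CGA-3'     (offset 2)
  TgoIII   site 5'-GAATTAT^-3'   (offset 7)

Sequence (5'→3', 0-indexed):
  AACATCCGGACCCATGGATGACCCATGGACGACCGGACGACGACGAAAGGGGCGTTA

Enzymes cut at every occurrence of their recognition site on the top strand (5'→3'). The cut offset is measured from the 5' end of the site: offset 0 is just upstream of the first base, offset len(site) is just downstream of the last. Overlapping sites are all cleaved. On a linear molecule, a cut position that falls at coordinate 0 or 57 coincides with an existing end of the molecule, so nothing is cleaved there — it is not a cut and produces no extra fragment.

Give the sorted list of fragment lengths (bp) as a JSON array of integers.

Per-enzyme occurrences:
  BxoI GACCCAT/0: at [8, 19] ⇒ [8, 19]
  VbrV ATCCG/4: at [3] ⇒ [7]
  YnoI GACGA/2: at [27, 35, 38, 41] ⇒ [29, 37, 40, 43]
  TgoIII (GAATTAT, off=7): no sites

Pooled cuts: [7, 8, 19, 29, 37, 40, 43]

Fragment lengths:
  [0,7): 7 bp
  [7,8): 1 bp
  [8,19): 11 bp
  [19,29): 10 bp
  [29,37): 8 bp
  [37,40): 3 bp
  [40,43): 3 bp
  [43,57): 14 bp

[1,3,3,7,8,10,11,14]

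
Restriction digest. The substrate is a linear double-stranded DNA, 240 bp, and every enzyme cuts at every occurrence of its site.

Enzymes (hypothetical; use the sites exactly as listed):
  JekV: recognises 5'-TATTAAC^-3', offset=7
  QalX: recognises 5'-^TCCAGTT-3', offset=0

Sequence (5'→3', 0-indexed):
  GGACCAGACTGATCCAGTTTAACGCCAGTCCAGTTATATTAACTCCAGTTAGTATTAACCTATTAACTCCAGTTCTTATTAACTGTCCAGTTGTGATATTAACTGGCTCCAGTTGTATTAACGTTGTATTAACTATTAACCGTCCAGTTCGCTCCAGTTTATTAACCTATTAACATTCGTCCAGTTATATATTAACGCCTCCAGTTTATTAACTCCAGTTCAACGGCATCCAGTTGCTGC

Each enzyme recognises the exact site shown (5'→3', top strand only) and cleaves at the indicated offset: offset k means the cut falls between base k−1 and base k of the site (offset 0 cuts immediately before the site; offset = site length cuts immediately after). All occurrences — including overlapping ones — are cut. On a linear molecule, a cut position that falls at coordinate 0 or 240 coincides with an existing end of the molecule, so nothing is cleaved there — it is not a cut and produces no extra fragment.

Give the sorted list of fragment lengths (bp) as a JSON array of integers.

[2,2,3,4,5,7,8,8,10,11,12,12,14,14,15,15,15,16,16,16,17,18]

Per-enzyme occurrences:
  JekV TATTAAC/7: at [36, 52, 60, 76, 96, 115, 126, 133, 159, 167, 189, 206] ⇒ [43, 59, 67, 83, 103, 122, 133, 140, 166, 174, 196, 213]
  QalX TCCAGTT/0: at [12, 28, 43, 67, 85, 107, 142, 152, 179, 199, 213, 228] ⇒ [12, 28, 43, 67, 85, 107, 142, 152, 179, 199, 213, 228]

Pooled cuts: [12, 28, 43, 59, 67, 83, 85, 103, 107, 122, 133, 140, 142, 152, 166, 174, 179, 196, 199, 213, 228]

Fragments:
  [0,12): 12 bp
  [12,28): 16 bp
  [28,43): 15 bp
  [43,59): 16 bp
  [59,67): 8 bp
  [67,83): 16 bp
  [83,85): 2 bp
  [85,103): 18 bp
  [103,107): 4 bp
  [107,122): 15 bp
  [122,133): 11 bp
  [133,140): 7 bp
  [140,142): 2 bp
  [142,152): 10 bp
  [152,166): 14 bp
  [166,174): 8 bp
  [174,179): 5 bp
  [179,196): 17 bp
  [196,199): 3 bp
  [199,213): 14 bp
  [213,228): 15 bp
  [228,240): 12 bp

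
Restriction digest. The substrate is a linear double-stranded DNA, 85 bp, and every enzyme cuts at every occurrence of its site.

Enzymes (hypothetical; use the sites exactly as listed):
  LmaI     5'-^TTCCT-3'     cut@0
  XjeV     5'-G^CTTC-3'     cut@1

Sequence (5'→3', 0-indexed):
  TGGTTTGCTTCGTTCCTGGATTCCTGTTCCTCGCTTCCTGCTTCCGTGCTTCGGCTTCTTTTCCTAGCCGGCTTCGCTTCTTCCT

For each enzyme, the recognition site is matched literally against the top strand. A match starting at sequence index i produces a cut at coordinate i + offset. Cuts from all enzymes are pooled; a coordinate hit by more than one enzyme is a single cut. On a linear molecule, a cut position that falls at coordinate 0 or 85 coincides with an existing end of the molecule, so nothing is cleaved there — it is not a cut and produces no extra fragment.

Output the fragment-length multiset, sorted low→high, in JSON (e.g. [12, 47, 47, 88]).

[1,4,5,5,5,6,6,6,6,7,7,8,8,11]

Site scan:
  LmaI (TTCCT, off=0): starts [12, 20, 26, 34, 60, 80] → cuts [12, 20, 26, 34, 60, 80]
  XjeV (GCTTC, off=1): starts [6, 32, 39, 47, 53, 70, 75] → cuts [7, 33, 40, 48, 54, 71, 76]

Pooled cuts: [7, 12, 20, 26, 33, 34, 40, 48, 54, 60, 71, 76, 80]

Fragment lengths:
  [0,7): 7 bp
  [7,12): 5 bp
  [12,20): 8 bp
  [20,26): 6 bp
  [26,33): 7 bp
  [33,34): 1 bp
  [34,40): 6 bp
  [40,48): 8 bp
  [48,54): 6 bp
  [54,60): 6 bp
  [60,71): 11 bp
  [71,76): 5 bp
  [76,80): 4 bp
  [80,85): 5 bp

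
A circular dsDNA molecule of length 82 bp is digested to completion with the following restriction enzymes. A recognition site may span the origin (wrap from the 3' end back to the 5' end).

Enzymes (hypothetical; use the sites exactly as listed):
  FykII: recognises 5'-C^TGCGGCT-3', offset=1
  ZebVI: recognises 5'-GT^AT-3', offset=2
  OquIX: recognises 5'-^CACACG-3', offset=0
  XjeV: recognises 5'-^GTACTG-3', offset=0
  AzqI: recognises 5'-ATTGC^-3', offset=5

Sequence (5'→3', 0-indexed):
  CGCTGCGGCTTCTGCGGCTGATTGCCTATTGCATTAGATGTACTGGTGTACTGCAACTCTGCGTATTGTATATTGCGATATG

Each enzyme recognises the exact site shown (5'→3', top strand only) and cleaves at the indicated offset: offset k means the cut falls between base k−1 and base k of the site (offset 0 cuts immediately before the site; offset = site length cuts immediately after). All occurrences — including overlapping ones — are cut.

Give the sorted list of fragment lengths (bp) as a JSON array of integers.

[5,7,7,7,8,9,9,13,17]

Site scan:
  FykII (CTGCGGCT, off=1): starts [2, 11] → cuts [3, 12]
  ZebVI (GTAT, off=2): starts [62, 67] → cuts [64, 69]
  OquIX (CACACG, off=0): no sites
  XjeV (GTACTG, off=0): starts [39, 47] → cuts [39, 47]
  AzqI (ATTGC, off=5): starts [20, 27, 71] → cuts [25, 32, 76]

All cut coordinates (distinct, sorted): [3, 12, 25, 32, 39, 47, 64, 69, 76]

Fragments:
  3→12: 9 bp
  12→25: 13 bp
  25→32: 7 bp
  32→39: 7 bp
  39→47: 8 bp
  47→64: 17 bp
  64→69: 5 bp
  69→76: 7 bp
  76→3 (wrap): 82-76+3 = 9 bp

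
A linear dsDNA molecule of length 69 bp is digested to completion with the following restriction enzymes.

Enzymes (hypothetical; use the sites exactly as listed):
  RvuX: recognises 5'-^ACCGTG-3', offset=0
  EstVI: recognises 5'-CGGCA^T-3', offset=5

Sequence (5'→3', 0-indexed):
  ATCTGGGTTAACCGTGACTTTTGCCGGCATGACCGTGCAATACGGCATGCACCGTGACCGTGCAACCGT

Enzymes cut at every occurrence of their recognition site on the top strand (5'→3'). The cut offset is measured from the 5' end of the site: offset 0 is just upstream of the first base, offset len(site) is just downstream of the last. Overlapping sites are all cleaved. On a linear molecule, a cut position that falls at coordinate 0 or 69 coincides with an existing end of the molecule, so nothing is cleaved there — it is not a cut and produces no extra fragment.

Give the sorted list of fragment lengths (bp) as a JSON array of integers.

Per-enzyme occurrences:
  RvuX ACCGTG/0: at [10, 31, 50, 56] ⇒ [10, 31, 50, 56]
  EstVI CGGCAT/5: at [24, 42] ⇒ [29, 47]

Pooled cuts: [10, 29, 31, 47, 50, 56]

Fragment lengths:
  [0,10): 10 bp
  [10,29): 19 bp
  [29,31): 2 bp
  [31,47): 16 bp
  [47,50): 3 bp
  [50,56): 6 bp
  [56,69): 13 bp

[2,3,6,10,13,16,19]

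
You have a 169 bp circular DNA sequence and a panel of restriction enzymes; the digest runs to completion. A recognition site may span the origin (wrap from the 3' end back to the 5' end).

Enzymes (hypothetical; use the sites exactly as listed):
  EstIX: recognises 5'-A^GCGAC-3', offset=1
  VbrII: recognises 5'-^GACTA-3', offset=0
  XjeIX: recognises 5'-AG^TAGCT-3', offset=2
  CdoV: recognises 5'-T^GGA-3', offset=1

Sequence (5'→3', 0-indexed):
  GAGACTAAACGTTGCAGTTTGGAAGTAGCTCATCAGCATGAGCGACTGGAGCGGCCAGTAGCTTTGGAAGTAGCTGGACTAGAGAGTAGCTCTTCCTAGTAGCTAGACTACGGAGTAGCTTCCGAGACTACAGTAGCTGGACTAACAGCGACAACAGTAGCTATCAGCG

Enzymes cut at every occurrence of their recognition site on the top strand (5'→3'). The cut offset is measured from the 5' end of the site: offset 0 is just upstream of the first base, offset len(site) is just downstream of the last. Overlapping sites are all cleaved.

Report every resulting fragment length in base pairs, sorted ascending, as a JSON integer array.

[1,1,5,5,5,5,6,6,7,8,8,10,10,10,10,11,13,14,16,18]

Site scan:
  EstIX AGCGAC/1: at [40, 146] ⇒ [41, 147]
  VbrII GACTA/0: at [2, 76, 105, 125, 139] ⇒ [2, 76, 105, 125, 139]
  XjeIX AGTAGCT/2: at [23, 56, 68, 84, 97, 113, 131, 155] ⇒ [25, 58, 70, 86, 99, 115, 133, 157]
  CdoV TGGA/1: at [19, 46, 64, 74, 137] ⇒ [20, 47, 65, 75, 138]

All cut coordinates (distinct, sorted): [2, 20, 25, 41, 47, 58, 65, 70, 75, 76, 86, 99, 105, 115, 125, 133, 138, 139, 147, 157]

Fragments:
  2→20: 18 bp
  20→25: 5 bp
  25→41: 16 bp
  41→47: 6 bp
  47→58: 11 bp
  58→65: 7 bp
  65→70: 5 bp
  70→75: 5 bp
  75→76: 1 bp
  76→86: 10 bp
  86→99: 13 bp
  99→105: 6 bp
  105→115: 10 bp
  115→125: 10 bp
  125→133: 8 bp
  133→138: 5 bp
  138→139: 1 bp
  139→147: 8 bp
  147→157: 10 bp
  157→2 (wrap): 169-157+2 = 14 bp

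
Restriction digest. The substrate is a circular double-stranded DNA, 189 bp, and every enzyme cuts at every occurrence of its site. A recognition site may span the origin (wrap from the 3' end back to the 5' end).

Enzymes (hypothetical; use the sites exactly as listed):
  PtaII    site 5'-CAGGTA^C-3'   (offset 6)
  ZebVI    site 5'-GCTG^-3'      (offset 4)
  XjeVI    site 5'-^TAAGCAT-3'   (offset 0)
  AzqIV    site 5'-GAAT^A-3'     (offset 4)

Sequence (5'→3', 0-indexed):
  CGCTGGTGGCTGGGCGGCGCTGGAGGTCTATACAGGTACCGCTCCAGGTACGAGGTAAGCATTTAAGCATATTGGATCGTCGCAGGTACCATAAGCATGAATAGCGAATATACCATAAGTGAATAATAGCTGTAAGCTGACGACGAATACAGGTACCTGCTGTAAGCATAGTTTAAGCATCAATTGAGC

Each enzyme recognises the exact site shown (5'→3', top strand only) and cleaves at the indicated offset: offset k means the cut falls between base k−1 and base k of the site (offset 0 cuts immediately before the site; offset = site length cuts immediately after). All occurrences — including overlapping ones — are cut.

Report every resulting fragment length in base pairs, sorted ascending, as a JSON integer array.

[3,5,7,7,7,7,7,8,8,9,10,11,11,12,15,16,21,25]

Scan for sites:
  PtaII CAGGTAC/6: at [32, 44, 82, 149] ⇒ [38, 50, 88, 155]
  ZebVI GCTG/4: at [1, 8, 18, 128, 135, 158] ⇒ [5, 12, 22, 132, 139, 162]
  XjeVI TAAGCAT/0: at [55, 63, 91, 162, 173] ⇒ [55, 63, 91, 162, 173]
  AzqIV GAATA/4: at [98, 105, 120, 144] ⇒ [102, 109, 124, 148]

All cut coordinates (distinct, sorted): [5, 12, 22, 38, 50, 55, 63, 88, 91, 102, 109, 124, 132, 139, 148, 155, 162, 173]

Fragments:
  5→12: 7 bp
  12→22: 10 bp
  22→38: 16 bp
  38→50: 12 bp
  50→55: 5 bp
  55→63: 8 bp
  63→88: 25 bp
  88→91: 3 bp
  91→102: 11 bp
  102→109: 7 bp
  109→124: 15 bp
  124→132: 8 bp
  132→139: 7 bp
  139→148: 9 bp
  148→155: 7 bp
  155→162: 7 bp
  162→173: 11 bp
  173→5 (wrap): 189-173+5 = 21 bp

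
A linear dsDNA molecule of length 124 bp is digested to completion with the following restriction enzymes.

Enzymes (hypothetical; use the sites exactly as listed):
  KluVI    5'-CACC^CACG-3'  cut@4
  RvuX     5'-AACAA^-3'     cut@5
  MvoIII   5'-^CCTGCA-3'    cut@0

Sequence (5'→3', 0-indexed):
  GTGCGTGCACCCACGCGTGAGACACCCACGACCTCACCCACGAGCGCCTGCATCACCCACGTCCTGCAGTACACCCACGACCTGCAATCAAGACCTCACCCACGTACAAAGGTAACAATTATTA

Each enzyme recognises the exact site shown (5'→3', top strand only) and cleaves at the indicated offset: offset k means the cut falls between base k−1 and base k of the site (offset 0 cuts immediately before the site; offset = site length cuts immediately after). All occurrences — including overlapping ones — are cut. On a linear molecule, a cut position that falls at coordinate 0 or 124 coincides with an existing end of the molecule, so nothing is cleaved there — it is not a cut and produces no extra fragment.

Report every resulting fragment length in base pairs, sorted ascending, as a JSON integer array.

[5,5,6,8,11,11,12,13,15,18,20]

Per-enzyme occurrences:
  KluVI CACCCACG/4: at [7, 22, 34, 53, 71, 96] ⇒ [11, 26, 38, 57, 75, 100]
  RvuX AACAA/5: at [113] ⇒ [118]
  MvoIII CCTGCA/0: at [46, 62, 80] ⇒ [46, 62, 80]

All cut coordinates (distinct, sorted): [11, 26, 38, 46, 57, 62, 75, 80, 100, 118]

Fragment lengths:
  [0,11): 11 bp
  [11,26): 15 bp
  [26,38): 12 bp
  [38,46): 8 bp
  [46,57): 11 bp
  [57,62): 5 bp
  [62,75): 13 bp
  [75,80): 5 bp
  [80,100): 20 bp
  [100,118): 18 bp
  [118,124): 6 bp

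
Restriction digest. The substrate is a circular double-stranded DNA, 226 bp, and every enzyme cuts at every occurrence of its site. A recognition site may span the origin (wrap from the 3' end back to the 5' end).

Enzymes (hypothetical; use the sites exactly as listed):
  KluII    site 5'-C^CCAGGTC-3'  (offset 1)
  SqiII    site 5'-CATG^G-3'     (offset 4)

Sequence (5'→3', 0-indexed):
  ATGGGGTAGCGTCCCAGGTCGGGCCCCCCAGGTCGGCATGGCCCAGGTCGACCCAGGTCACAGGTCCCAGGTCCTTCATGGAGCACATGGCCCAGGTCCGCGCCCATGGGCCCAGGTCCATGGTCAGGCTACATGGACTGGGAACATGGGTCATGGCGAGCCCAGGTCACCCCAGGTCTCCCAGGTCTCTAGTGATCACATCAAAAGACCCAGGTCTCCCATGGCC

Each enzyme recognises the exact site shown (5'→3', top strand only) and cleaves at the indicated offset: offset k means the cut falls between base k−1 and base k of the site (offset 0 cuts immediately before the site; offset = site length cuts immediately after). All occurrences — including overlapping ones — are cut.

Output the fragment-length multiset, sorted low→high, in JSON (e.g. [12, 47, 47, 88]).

[2,2,3,6,6,7,9,9,10,10,10,11,13,13,13,14,14,14,14,17,29]

Per-enzyme occurrences:
  KluII CCCAGGTC/1: at [12, 26, 41, 51, 65, 90, 110, 160, 170, 179, 208] ⇒ [13, 27, 42, 52, 66, 91, 111, 161, 171, 180, 209]
  SqiII CATGG/4: at [36, 76, 85, 104, 118, 131, 144, 151, 219, 225] ⇒ [3, 40, 80, 89, 108, 122, 135, 148, 155, 223]

Pooled cuts: [3, 13, 27, 40, 42, 52, 66, 80, 89, 91, 108, 111, 122, 135, 148, 155, 161, 171, 180, 209, 223]

Fragments:
  3→13: 10 bp
  13→27: 14 bp
  27→40: 13 bp
  40→42: 2 bp
  42→52: 10 bp
  52→66: 14 bp
  66→80: 14 bp
  80→89: 9 bp
  89→91: 2 bp
  91→108: 17 bp
  108→111: 3 bp
  111→122: 11 bp
  122→135: 13 bp
  135→148: 13 bp
  148→155: 7 bp
  155→161: 6 bp
  161→171: 10 bp
  171→180: 9 bp
  180→209: 29 bp
  209→223: 14 bp
  223→3 (wrap): 226-223+3 = 6 bp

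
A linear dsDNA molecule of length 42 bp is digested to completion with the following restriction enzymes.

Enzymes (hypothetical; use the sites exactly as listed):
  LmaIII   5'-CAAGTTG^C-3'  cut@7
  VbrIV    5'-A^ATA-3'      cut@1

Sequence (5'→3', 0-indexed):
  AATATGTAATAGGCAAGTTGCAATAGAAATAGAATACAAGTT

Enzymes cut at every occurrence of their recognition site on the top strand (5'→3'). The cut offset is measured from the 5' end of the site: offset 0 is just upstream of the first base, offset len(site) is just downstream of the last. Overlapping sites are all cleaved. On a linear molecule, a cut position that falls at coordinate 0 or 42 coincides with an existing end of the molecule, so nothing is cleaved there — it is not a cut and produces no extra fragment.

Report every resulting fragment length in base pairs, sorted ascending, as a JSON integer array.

Scan for sites:
  LmaIII CAAGTTGC/7: at [13] ⇒ [20]
  VbrIV AATA/1: at [0, 7, 21, 27, 32] ⇒ [1, 8, 22, 28, 33]

All cut coordinates (distinct, sorted): [1, 8, 20, 22, 28, 33]

Fragment lengths:
  [0,1): 1 bp
  [1,8): 7 bp
  [8,20): 12 bp
  [20,22): 2 bp
  [22,28): 6 bp
  [28,33): 5 bp
  [33,42): 9 bp

[1,2,5,6,7,9,12]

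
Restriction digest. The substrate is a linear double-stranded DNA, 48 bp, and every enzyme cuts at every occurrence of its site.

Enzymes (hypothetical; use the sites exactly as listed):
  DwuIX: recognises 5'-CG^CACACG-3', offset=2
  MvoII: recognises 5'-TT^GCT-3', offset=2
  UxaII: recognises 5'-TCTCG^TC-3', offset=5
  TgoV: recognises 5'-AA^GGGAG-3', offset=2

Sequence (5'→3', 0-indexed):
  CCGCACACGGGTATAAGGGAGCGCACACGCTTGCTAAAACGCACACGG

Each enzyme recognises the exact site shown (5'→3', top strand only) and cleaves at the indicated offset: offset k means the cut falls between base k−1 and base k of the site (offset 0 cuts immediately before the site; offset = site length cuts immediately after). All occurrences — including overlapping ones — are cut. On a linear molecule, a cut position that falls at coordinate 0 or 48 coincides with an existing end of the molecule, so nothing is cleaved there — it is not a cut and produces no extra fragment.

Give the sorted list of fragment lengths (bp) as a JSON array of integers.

Site scan:
  DwuIX (CGCACACG, off=2): starts [1, 21, 39] → cuts [3, 23, 41]
  MvoII (TTGCT, off=2): starts [30] → cuts [32]
  UxaII (TCTCGTC, off=5): no sites
  TgoV (AAGGGAG, off=2): starts [14] → cuts [16]

All cut coordinates (distinct, sorted): [3, 16, 23, 32, 41]

Fragments:
  [0,3): 3 bp
  [3,16): 13 bp
  [16,23): 7 bp
  [23,32): 9 bp
  [32,41): 9 bp
  [41,48): 7 bp

[3,7,7,9,9,13]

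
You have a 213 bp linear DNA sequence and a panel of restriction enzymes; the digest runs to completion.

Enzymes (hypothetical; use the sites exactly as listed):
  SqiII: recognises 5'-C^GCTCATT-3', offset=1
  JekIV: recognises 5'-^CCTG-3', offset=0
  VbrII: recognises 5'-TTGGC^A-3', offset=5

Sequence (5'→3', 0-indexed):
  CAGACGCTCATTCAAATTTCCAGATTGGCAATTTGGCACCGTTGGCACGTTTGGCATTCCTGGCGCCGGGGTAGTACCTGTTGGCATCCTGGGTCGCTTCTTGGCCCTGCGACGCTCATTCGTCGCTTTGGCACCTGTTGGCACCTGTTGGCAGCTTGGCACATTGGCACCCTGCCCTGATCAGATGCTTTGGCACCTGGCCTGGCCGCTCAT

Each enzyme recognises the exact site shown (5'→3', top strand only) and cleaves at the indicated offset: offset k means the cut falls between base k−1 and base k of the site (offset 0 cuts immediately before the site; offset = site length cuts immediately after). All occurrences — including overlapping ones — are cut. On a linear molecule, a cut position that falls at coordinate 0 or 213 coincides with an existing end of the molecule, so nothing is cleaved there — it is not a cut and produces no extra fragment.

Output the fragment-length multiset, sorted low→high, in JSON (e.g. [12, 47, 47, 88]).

Scan for sites:
  SqiII CGCTCATT/1: at [4, 112] ⇒ [5, 113]
  JekIV CCTG/0: at [58, 76, 87, 105, 133, 143, 170, 175, 195, 200] ⇒ [58, 76, 87, 105, 133, 143, 170, 175, 195, 200]
  VbrII TTGGCA/5: at [24, 32, 41, 50, 80, 127, 137, 147, 155, 163, 189] ⇒ [29, 37, 46, 55, 85, 132, 142, 152, 160, 168, 194]

All cut coordinates (distinct, sorted): [5, 29, 37, 46, 55, 58, 76, 85, 87, 105, 113, 132, 133, 142, 143, 152, 160, 168, 170, 175, 194, 195, 200]

Fragments:
  [0,5): 5 bp
  [5,29): 24 bp
  [29,37): 8 bp
  [37,46): 9 bp
  [46,55): 9 bp
  [55,58): 3 bp
  [58,76): 18 bp
  [76,85): 9 bp
  [85,87): 2 bp
  [87,105): 18 bp
  [105,113): 8 bp
  [113,132): 19 bp
  [132,133): 1 bp
  [133,142): 9 bp
  [142,143): 1 bp
  [143,152): 9 bp
  [152,160): 8 bp
  [160,168): 8 bp
  [168,170): 2 bp
  [170,175): 5 bp
  [175,194): 19 bp
  [194,195): 1 bp
  [195,200): 5 bp
  [200,213): 13 bp

[1,1,1,2,2,3,5,5,5,8,8,8,8,9,9,9,9,9,13,18,18,19,19,24]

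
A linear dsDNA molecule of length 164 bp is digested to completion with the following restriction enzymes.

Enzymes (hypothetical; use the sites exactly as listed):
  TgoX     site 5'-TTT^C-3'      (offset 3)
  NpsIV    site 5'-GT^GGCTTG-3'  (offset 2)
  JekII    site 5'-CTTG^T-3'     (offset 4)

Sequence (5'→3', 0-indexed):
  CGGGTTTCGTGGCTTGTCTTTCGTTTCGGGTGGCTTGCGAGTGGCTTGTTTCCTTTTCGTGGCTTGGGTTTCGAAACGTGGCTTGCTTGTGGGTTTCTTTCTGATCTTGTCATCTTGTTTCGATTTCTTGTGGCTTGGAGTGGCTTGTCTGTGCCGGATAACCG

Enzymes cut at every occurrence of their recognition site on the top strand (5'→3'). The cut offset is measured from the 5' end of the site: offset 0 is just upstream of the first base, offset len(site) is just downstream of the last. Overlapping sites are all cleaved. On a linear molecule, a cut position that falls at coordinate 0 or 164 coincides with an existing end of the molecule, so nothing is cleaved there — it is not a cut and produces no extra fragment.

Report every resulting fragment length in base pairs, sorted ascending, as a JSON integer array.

Per-enzyme occurrences:
  TgoX TTTC/3: at [4, 18, 23, 48, 54, 68, 93, 97, 117, 123] ⇒ [7, 21, 26, 51, 57, 71, 96, 100, 120, 126]
  NpsIV GTGGCTTG/2: at [8, 29, 40, 58, 77, 129, 139] ⇒ [10, 31, 42, 60, 79, 131, 141]
  JekII CTTGT/4: at [12, 44, 85, 105, 113, 126, 143] ⇒ [16, 48, 89, 109, 117, 130, 147]

Pooled cuts: [7, 10, 16, 21, 26, 31, 42, 48, 51, 57, 60, 71, 79, 89, 96, 100, 109, 117, 120, 126, 130, 131, 141, 147]

Fragments:
  [0,7): 7 bp
  [7,10): 3 bp
  [10,16): 6 bp
  [16,21): 5 bp
  [21,26): 5 bp
  [26,31): 5 bp
  [31,42): 11 bp
  [42,48): 6 bp
  [48,51): 3 bp
  [51,57): 6 bp
  [57,60): 3 bp
  [60,71): 11 bp
  [71,79): 8 bp
  [79,89): 10 bp
  [89,96): 7 bp
  [96,100): 4 bp
  [100,109): 9 bp
  [109,117): 8 bp
  [117,120): 3 bp
  [120,126): 6 bp
  [126,130): 4 bp
  [130,131): 1 bp
  [131,141): 10 bp
  [141,147): 6 bp
  [147,164): 17 bp

[1,3,3,3,3,4,4,5,5,5,6,6,6,6,6,7,7,8,8,9,10,10,11,11,17]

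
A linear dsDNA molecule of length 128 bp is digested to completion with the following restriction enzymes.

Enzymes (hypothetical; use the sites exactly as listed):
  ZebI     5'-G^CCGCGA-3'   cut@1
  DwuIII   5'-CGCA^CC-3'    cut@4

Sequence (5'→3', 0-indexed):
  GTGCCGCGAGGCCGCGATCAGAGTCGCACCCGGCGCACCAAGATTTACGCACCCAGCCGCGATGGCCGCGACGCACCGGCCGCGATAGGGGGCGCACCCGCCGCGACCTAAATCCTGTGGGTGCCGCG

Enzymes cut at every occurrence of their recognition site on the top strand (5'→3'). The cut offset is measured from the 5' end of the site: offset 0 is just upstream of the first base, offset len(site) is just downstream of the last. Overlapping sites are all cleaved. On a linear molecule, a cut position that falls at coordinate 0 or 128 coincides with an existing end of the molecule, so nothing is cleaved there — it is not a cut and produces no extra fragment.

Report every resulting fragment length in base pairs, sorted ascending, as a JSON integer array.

Site scan:
  ZebI (GCCGCGA, off=1): starts [2, 10, 55, 64, 78, 99] → cuts [3, 11, 56, 65, 79, 100]
  DwuIII (CGCACC, off=4): starts [24, 33, 47, 71, 92] → cuts [28, 37, 51, 75, 96]

All cut coordinates (distinct, sorted): [3, 11, 28, 37, 51, 56, 65, 75, 79, 96, 100]

Fragments:
  [0,3): 3 bp
  [3,11): 8 bp
  [11,28): 17 bp
  [28,37): 9 bp
  [37,51): 14 bp
  [51,56): 5 bp
  [56,65): 9 bp
  [65,75): 10 bp
  [75,79): 4 bp
  [79,96): 17 bp
  [96,100): 4 bp
  [100,128): 28 bp

[3,4,4,5,8,9,9,10,14,17,17,28]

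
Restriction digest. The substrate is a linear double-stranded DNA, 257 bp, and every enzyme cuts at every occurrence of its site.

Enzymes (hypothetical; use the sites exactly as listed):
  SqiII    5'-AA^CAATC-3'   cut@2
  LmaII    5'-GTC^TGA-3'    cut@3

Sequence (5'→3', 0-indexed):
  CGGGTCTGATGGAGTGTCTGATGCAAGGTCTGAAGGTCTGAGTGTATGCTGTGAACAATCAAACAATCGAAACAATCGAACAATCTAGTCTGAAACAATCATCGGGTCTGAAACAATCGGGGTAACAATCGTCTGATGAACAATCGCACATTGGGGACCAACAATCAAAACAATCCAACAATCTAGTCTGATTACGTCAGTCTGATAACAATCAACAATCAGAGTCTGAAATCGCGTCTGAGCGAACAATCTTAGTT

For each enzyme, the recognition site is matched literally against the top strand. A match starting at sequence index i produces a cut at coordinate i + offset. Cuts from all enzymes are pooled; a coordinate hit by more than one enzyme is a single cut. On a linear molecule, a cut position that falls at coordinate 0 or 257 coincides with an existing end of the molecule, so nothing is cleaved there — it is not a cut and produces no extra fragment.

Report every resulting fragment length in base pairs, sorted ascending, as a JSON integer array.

Site scan:
  SqiII AACAATC/2: at [53, 61, 70, 78, 93, 111, 123, 138, 159, 168, 176, 206, 213, 244] ⇒ [55, 63, 72, 80, 95, 113, 125, 140, 161, 170, 178, 208, 215, 246]
  LmaII GTCTGA/3: at [3, 15, 27, 35, 87, 105, 130, 185, 199, 223, 235] ⇒ [6, 18, 30, 38, 90, 108, 133, 188, 202, 226, 238]

Pooled cuts: [6, 18, 30, 38, 55, 63, 72, 80, 90, 95, 108, 113, 125, 133, 140, 161, 170, 178, 188, 202, 208, 215, 226, 238, 246]

Fragment lengths:
  [0,6): 6 bp
  [6,18): 12 bp
  [18,30): 12 bp
  [30,38): 8 bp
  [38,55): 17 bp
  [55,63): 8 bp
  [63,72): 9 bp
  [72,80): 8 bp
  [80,90): 10 bp
  [90,95): 5 bp
  [95,108): 13 bp
  [108,113): 5 bp
  [113,125): 12 bp
  [125,133): 8 bp
  [133,140): 7 bp
  [140,161): 21 bp
  [161,170): 9 bp
  [170,178): 8 bp
  [178,188): 10 bp
  [188,202): 14 bp
  [202,208): 6 bp
  [208,215): 7 bp
  [215,226): 11 bp
  [226,238): 12 bp
  [238,246): 8 bp
  [246,257): 11 bp

[5,5,6,6,7,7,8,8,8,8,8,8,9,9,10,10,11,11,12,12,12,12,13,14,17,21]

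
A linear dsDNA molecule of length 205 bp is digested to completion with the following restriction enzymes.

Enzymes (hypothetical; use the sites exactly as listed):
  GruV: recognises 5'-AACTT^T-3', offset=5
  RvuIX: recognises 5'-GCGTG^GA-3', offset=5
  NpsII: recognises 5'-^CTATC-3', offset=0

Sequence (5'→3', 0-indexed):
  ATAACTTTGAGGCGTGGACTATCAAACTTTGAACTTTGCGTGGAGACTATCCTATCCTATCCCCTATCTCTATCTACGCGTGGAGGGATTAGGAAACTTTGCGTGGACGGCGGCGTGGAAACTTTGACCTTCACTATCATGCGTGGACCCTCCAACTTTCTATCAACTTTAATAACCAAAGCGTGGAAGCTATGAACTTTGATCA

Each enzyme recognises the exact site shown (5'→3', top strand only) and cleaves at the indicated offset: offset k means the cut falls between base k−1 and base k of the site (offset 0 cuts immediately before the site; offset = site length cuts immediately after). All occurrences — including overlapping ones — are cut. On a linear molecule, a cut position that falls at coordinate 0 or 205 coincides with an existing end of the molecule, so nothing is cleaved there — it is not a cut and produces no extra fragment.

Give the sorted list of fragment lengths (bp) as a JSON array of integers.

Per-enzyme occurrences:
  GruV AACTTT/5: at [2, 24, 31, 94, 119, 153, 164, 194] ⇒ [7, 29, 36, 99, 124, 158, 169, 199]
  RvuIX GCGTGGA/5: at [11, 37, 77, 100, 112, 140, 180] ⇒ [16, 42, 82, 105, 117, 145, 185]
  NpsII CTATC/0: at [18, 46, 51, 56, 63, 69, 133, 159] ⇒ [18, 46, 51, 56, 63, 69, 133, 159]

All cut coordinates (distinct, sorted): [7, 16, 18, 29, 36, 42, 46, 51, 56, 63, 69, 82, 99, 105, 117, 124, 133, 145, 158, 159, 169, 185, 199]

Fragments:
  [0,7): 7 bp
  [7,16): 9 bp
  [16,18): 2 bp
  [18,29): 11 bp
  [29,36): 7 bp
  [36,42): 6 bp
  [42,46): 4 bp
  [46,51): 5 bp
  [51,56): 5 bp
  [56,63): 7 bp
  [63,69): 6 bp
  [69,82): 13 bp
  [82,99): 17 bp
  [99,105): 6 bp
  [105,117): 12 bp
  [117,124): 7 bp
  [124,133): 9 bp
  [133,145): 12 bp
  [145,158): 13 bp
  [158,159): 1 bp
  [159,169): 10 bp
  [169,185): 16 bp
  [185,199): 14 bp
  [199,205): 6 bp

[1,2,4,5,5,6,6,6,6,7,7,7,7,9,9,10,11,12,12,13,13,14,16,17]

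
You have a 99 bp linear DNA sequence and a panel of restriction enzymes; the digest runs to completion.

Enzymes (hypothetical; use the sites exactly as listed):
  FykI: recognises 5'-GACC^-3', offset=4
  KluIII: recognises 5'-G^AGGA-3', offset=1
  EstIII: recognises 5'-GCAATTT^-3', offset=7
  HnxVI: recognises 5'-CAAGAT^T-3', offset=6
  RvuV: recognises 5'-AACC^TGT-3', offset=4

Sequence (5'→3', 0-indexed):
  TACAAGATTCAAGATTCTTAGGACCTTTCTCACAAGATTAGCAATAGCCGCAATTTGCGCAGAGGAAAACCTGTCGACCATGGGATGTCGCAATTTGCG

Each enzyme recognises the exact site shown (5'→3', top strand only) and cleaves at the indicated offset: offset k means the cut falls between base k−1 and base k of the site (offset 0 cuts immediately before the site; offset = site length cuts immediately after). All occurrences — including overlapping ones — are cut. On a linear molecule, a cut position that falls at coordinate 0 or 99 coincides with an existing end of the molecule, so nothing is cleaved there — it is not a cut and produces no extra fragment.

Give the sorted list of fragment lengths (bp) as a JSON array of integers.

Scan for sites:
  FykI GACC/4: at [21, 75] ⇒ [25, 79]
  KluIII GAGGA/1: at [61] ⇒ [62]
  EstIII GCAATTT/7: at [49, 89] ⇒ [56, 96]
  HnxVI CAAGATT/6: at [2, 9, 32] ⇒ [8, 15, 38]
  RvuV AACCTGT/4: at [67] ⇒ [71]

All cut coordinates (distinct, sorted): [8, 15, 25, 38, 56, 62, 71, 79, 96]

Fragments:
  [0,8): 8 bp
  [8,15): 7 bp
  [15,25): 10 bp
  [25,38): 13 bp
  [38,56): 18 bp
  [56,62): 6 bp
  [62,71): 9 bp
  [71,79): 8 bp
  [79,96): 17 bp
  [96,99): 3 bp

[3,6,7,8,8,9,10,13,17,18]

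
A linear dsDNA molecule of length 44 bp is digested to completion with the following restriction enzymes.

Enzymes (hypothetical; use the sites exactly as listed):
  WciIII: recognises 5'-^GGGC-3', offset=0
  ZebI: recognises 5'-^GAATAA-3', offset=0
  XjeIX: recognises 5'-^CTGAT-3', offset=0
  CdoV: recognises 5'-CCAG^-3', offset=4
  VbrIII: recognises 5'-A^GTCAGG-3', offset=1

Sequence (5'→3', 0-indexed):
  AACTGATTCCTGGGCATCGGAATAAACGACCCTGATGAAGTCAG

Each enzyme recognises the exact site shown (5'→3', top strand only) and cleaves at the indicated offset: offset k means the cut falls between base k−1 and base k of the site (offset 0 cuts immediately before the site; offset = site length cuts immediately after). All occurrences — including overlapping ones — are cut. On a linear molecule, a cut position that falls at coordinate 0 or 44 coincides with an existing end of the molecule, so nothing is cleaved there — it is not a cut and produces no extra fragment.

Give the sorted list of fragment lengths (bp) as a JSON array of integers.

Per-enzyme occurrences:
  WciIII GGGC/0: at [11] ⇒ [11]
  ZebI GAATAA/0: at [19] ⇒ [19]
  XjeIX CTGAT/0: at [2, 31] ⇒ [2, 31]
  CdoV (CCAG, off=4): no sites
  VbrIII (AGTCAGG, off=1): no sites

All cut coordinates (distinct, sorted): [2, 11, 19, 31]

Fragments:
  [0,2): 2 bp
  [2,11): 9 bp
  [11,19): 8 bp
  [19,31): 12 bp
  [31,44): 13 bp

[2,8,9,12,13]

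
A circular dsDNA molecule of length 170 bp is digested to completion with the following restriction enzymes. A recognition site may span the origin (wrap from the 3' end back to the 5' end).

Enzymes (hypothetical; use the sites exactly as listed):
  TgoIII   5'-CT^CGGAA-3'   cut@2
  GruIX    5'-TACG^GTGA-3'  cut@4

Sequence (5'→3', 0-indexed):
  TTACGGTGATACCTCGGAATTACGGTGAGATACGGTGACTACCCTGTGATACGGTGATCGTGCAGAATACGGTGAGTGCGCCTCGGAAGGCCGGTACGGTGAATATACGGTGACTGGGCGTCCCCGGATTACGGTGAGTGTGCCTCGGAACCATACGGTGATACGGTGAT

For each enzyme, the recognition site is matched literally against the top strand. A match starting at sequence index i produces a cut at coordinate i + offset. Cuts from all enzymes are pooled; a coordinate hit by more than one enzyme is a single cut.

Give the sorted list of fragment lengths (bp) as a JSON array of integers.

Per-enzyme occurrences:
  TgoIII (CTCGGAA, off=2): starts [12, 81, 143] → cuts [14, 83, 145]
  GruIX (TACGGTGA, off=4): starts [1, 20, 30, 49, 67, 94, 105, 129, 153, 161] → cuts [5, 24, 34, 53, 71, 98, 109, 133, 157, 165]

Pooled cuts: [5, 14, 24, 34, 53, 71, 83, 98, 109, 133, 145, 157, 165]

Fragment lengths:
  5→14: 9 bp
  14→24: 10 bp
  24→34: 10 bp
  34→53: 19 bp
  53→71: 18 bp
  71→83: 12 bp
  83→98: 15 bp
  98→109: 11 bp
  109→133: 24 bp
  133→145: 12 bp
  145→157: 12 bp
  157→165: 8 bp
  165→5 (wrap): 170-165+5 = 10 bp

[8,9,10,10,10,11,12,12,12,15,18,19,24]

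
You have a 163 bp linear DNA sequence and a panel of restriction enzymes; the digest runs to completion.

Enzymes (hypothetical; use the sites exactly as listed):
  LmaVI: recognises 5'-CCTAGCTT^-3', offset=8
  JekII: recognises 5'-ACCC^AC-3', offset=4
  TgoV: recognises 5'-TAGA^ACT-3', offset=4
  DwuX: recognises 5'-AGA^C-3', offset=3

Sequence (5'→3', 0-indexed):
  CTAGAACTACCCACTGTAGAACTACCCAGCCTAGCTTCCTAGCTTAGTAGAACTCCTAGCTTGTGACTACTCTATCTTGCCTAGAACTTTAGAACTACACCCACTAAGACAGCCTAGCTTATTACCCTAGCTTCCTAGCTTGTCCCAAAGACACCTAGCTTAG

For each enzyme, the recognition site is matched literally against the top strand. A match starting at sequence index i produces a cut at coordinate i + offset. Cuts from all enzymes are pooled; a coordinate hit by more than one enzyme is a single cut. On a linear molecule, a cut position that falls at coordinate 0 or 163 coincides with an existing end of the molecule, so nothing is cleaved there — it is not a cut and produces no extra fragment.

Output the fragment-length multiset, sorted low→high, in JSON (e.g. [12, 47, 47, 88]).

Scan for sites:
  LmaVI (CCTAGCTT, off=8): starts [29, 37, 54, 112, 125, 133, 153] → cuts [37, 45, 62, 120, 133, 141, 161]
  JekII (ACCCAC, off=4): starts [8, 98] → cuts [12, 102]
  TgoV (TAGAACT, off=4): starts [1, 16, 47, 81, 89] → cuts [5, 20, 51, 85, 93]
  DwuX (AGAC, off=3): starts [106, 148] → cuts [109, 151]

All cut coordinates (distinct, sorted): [5, 12, 20, 37, 45, 51, 62, 85, 93, 102, 109, 120, 133, 141, 151, 161]

Fragment lengths:
  [0,5): 5 bp
  [5,12): 7 bp
  [12,20): 8 bp
  [20,37): 17 bp
  [37,45): 8 bp
  [45,51): 6 bp
  [51,62): 11 bp
  [62,85): 23 bp
  [85,93): 8 bp
  [93,102): 9 bp
  [102,109): 7 bp
  [109,120): 11 bp
  [120,133): 13 bp
  [133,141): 8 bp
  [141,151): 10 bp
  [151,161): 10 bp
  [161,163): 2 bp

[2,5,6,7,7,8,8,8,8,9,10,10,11,11,13,17,23]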